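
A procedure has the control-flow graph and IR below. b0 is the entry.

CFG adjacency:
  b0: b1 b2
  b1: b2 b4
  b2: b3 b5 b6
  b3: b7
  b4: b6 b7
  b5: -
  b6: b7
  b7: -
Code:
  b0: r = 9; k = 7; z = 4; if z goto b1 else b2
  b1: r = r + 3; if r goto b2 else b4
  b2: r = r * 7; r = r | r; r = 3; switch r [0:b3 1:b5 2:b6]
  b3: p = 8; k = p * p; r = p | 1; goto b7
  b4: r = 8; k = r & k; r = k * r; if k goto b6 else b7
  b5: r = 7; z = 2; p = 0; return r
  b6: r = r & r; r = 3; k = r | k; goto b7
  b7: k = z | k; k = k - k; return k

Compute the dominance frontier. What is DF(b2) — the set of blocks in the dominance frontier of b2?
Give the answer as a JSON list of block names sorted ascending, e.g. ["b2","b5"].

Answer: ["b6", "b7"]

Derivation:
idom tree: b1←b0 b2←b0 b3←b2 b4←b1 b5←b2 b6←b0 b7←b0
Dom∩ at merges:
  b2: preds {b0,b1}: {b0} ∩ {b0,b1} = {b0}; idom=b0
  b6: preds {b2,b4}: {b0,b2} ∩ {b0,b1,b4} = {b0}; idom=b0
  b7: preds {b3,b4,b6}: {b0,b2,b3} ∩ {b0,b1,b4} ∩ {b0,b6} = {b0}; idom=b0

DF walk-up:
  join b2 pred b0: · stop@b0
  join b2 pred b1: b1 stop@b0
  join b6 pred b2: b2 stop@b0
  join b6 pred b4: b4→b1 stop@b0
  join b7 pred b3: b3→b2 stop@b0
  join b7 pred b4: b4→b1 stop@b0
  join b7 pred b6: b6 stop@b0
  b0 → ∅
  b1 → {b2,b6,b7}
  b2 → {b6,b7}
  b3 → {b7}
  b4 → {b6,b7}
  b5 → ∅
  b6 → {b7}
  b7 → ∅

DF(b2) = ["b6", "b7"]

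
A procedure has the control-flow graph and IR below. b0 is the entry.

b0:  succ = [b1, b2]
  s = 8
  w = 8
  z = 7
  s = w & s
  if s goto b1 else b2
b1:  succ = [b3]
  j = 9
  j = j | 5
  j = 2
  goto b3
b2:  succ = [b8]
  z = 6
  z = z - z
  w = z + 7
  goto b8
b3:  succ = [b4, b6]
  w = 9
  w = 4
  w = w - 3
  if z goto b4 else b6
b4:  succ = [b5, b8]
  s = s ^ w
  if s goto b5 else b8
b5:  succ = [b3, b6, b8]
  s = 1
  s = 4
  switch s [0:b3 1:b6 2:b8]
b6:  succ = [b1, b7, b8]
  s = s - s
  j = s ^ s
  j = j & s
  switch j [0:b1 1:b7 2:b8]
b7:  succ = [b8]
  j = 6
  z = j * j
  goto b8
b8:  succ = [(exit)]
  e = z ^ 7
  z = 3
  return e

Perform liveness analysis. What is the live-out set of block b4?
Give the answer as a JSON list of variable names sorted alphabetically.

Answer: ["z"]

Analysis:
Block summaries:
  b0: def={s,w,z} ue=∅
  b1: def={j} ue=∅
  b2: def={w,z} ue=∅
  b3: def={w} ue={z}
  b4: def={s} ue={s,w}
  b5: def={s} ue=∅
  b6: def={j,s} ue={s}
  b7: def={j,z} ue=∅
  b8: def={e,z} ue={z}

Backward fixpoint:
  b0 li=∅ lo={s,z}
  b1 li={s,z} lo={s,z}
  b2 li=∅ lo={z}
  b3 li={s,z} lo={s,w,z}
  b4 li={s,w,z} lo={z}
  b5 li={z} lo={s,z}
  b6 li={s,z} lo={s,z}
  b7 li=∅ lo={z}
  b8 li={z} lo=∅

live-out(b4) = ["z"]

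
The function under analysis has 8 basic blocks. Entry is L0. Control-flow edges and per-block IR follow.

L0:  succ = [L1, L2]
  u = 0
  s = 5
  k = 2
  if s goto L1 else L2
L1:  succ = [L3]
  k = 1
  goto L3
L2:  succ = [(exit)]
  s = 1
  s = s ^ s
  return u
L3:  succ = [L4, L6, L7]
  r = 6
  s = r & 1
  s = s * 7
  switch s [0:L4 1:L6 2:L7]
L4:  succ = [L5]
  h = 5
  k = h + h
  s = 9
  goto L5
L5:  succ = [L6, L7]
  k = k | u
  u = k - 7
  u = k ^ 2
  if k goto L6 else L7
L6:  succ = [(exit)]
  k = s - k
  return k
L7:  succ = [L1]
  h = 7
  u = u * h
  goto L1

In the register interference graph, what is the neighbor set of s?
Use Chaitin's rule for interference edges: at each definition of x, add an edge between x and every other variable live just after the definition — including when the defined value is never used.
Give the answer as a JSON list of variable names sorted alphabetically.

Block summaries:
  L0: {k,s,u} / ∅
  L1: {k} / ∅
  L2: {s} / {u}
  L3: {r,s} / ∅
  L4: {h,k,s} / ∅
  L5: {k,u} / {k,u}
  L6: {k} / {k,s}
  L7: {h,u} / {u}

Liveness:
  L0 li=∅ lo={u}
  L1 li={u} lo={k,u}
  L2 li={u} lo=∅
  L3 li={k,u} lo={k,s,u}
  L4 li={u} lo={k,s,u}
  L5 li={k,s,u} lo={k,s,u}
  L6 li={k,s} lo=∅
  L7 li={u} lo={u}

Conflict graph:
  h: {u}
  k: {r,s,u}
  r: {k,u}
  s: {k,u}
  u: {h,k,r,s}

N(s) = ["k", "u"]

Answer: ["k", "u"]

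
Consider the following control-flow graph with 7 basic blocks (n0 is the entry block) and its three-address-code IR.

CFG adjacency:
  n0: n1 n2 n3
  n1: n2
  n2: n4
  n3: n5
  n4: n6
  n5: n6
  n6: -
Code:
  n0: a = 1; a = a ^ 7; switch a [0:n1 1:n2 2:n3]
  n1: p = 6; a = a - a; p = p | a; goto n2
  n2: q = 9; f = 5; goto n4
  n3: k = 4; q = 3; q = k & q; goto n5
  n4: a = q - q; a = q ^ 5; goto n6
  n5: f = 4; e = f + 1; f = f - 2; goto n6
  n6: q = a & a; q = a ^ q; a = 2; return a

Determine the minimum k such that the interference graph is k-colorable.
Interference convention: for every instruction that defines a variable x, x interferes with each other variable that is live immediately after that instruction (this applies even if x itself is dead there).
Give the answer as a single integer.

Block summaries:
  n0 def {a} use ∅
  n1 def {a,p} use {a}
  n2 def {f,q} use ∅
  n3 def {k,q} use ∅
  n4 def {a} use {q}
  n5 def {e,f} use ∅
  n6 def {a,q} use {a}

Liveness:
  n0: in=∅ out={a}
  n1: in={a} out=∅
  n2: in=∅ out={q}
  n3: in={a} out={a}
  n4: in={q} out={a}
  n5: in={a} out={a}
  n6: in={a} out=∅

Interfere edges:
  a: {e,f,k,p,q}
  e: {a,f}
  f: {a,e,q}
  k: {a,q}
  p: {a}
  q: {a,f,k}

Chromatic number:
  clique {a,e,f} ⇒ need ≥ 3
  assign a→r0 e→r2 f→r1 k→r1 p→r1 q→r2 — no edge inside a register ⇒ χ ≤ 3
  χ = 3

Answer: 3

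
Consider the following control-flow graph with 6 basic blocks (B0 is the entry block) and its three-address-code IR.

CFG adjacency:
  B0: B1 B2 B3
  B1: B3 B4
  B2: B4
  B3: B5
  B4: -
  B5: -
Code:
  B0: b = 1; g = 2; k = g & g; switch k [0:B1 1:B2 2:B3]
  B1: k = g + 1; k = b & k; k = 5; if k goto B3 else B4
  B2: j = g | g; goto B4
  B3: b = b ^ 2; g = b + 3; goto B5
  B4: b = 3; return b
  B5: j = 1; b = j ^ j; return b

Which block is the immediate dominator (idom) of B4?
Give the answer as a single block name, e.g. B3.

idom tree: B1←B0 B2←B0 B3←B0 B4←B0 B5←B3
Dom at joins:
  B3: preds {B0,B1}: {B0} ∩ {B0,B1} = {B0}; idom=B0
  B4: preds {B1,B2}: {B0,B1} ∩ {B0,B2} = {B0}; idom=B0

idom(B4) = B0

Answer: B0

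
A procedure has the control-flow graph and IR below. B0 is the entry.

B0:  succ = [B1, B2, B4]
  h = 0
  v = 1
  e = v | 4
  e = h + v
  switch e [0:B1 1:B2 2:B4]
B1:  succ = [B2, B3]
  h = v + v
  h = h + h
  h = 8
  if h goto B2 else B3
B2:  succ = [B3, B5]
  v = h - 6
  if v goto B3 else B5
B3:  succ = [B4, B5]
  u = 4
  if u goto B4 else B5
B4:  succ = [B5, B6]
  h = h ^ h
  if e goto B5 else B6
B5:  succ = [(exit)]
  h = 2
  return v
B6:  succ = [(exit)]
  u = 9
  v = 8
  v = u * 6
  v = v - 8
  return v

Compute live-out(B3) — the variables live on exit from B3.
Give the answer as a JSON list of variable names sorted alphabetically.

Answer: ["e", "h", "v"]

Derivation:
Per-block:
  B0: {e,h,v} / ∅
  B1: {h} / {v}
  B2: {v} / {h}
  B3: {u} / ∅
  B4: {h} / {e,h}
  B5: {h} / {v}
  B6: {u,v} / ∅

Liveness:
  B0 li=∅ lo={e,h,v}
  B1 li={e,v} lo={e,h,v}
  B2 li={e,h} lo={e,h,v}
  B3 li={e,h,v} lo={e,h,v}
  B4 li={e,h,v} lo={v}
  B5 li={v} lo=∅
  B6 li=∅ lo=∅

live-out(B3) = ["e", "h", "v"]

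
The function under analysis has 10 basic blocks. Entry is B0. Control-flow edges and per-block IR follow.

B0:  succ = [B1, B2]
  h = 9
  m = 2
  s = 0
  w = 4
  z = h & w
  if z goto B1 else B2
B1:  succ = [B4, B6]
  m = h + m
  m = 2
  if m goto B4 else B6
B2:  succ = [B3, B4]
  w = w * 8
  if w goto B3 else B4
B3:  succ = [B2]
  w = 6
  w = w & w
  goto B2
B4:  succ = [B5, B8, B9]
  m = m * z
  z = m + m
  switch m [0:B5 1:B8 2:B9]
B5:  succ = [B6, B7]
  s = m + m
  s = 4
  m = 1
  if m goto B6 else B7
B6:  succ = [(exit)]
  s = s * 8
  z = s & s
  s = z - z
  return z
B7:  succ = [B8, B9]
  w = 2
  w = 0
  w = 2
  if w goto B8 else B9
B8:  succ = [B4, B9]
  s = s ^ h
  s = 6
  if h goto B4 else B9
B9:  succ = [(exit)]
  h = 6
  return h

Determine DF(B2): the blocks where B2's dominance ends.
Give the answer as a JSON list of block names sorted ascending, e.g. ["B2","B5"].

Answer: ["B2", "B4"]

Working:
idom tree: B1←B0 B2←B0 B3←B2 B4←B0 B5←B4 B6←B0 B7←B5 B8←B4 B9←B4
Dom∩ at merges:
  B2: preds {B0,B3}: {B0} ∩ {B0,B2,B3} = {B0}; idom=B0
  B4: preds {B1,B2,B8}: {B0,B1} ∩ {B0,B2} ∩ {B0,B4,B8} = {B0}; idom=B0
  B6: preds {B1,B5}: {B0,B1} ∩ {B0,B4,B5} = {B0}; idom=B0
  B8: preds {B4,B7}: {B0,B4} ∩ {B0,B4,B5,B7} = {B0,B4}; idom=B4
  B9: preds {B4,B7,B8}: {B0,B4} ∩ {B0,B4,B5,B7} ∩ {B0,B4,B8} = {B0,B4}; idom=B4

DF walk-up:
  B2←B0: walk · to B0
  B2←B3: walk B3→B2 to B0
  B4←B1: walk B1 to B0
  B4←B2: walk B2 to B0
  B4←B8: walk B8→B4 to B0
  B6←B1: walk B1 to B0
  B6←B5: walk B5→B4 to B0
  B8←B4: walk · to B4
  B8←B7: walk B7→B5 to B4
  B9←B4: walk · to B4
  B9←B7: walk B7→B5 to B4
  B9←B8: walk B8 to B4
  DF(B0)=∅
  DF(B1)={B4,B6}
  DF(B2)={B2,B4}
  DF(B3)={B2}
  DF(B4)={B4,B6}
  DF(B5)={B6,B8,B9}
  DF(B6)=∅
  DF(B7)={B8,B9}
  DF(B8)={B4,B9}
  DF(B9)=∅

DF(B2) = ["B2", "B4"]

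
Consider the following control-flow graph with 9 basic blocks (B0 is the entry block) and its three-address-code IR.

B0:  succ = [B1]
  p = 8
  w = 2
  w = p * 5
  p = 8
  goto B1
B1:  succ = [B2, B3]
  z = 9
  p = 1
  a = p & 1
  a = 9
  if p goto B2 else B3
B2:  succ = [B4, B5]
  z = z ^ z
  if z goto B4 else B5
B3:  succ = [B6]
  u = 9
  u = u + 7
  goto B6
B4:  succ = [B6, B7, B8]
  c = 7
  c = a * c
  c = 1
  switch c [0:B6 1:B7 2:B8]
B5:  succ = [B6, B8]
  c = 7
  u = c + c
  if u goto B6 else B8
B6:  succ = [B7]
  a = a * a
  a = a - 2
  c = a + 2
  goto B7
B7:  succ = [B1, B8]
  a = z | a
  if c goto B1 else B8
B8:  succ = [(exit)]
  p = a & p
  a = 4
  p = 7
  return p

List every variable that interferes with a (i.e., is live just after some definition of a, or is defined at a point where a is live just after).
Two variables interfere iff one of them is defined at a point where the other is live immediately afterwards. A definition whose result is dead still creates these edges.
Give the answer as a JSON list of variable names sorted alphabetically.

Answer: ["c", "p", "u", "z"]

Analysis:
def/use:
  B0: def={p,w} ue=∅
  B1: def={a,p,z} ue=∅
  B2: def={z} ue={z}
  B3: def={u} ue=∅
  B4: def={c} ue={a}
  B5: def={c,u} ue=∅
  B6: def={a,c} ue={a}
  B7: def={a} ue={a,c,z}
  B8: def={a,p} ue={a,p}

Live sets:
  live B0: ∅→∅
  live B1: ∅→{a,p,z}
  live B2: {a,p,z}→{a,p,z}
  live B3: {a,p,z}→{a,p,z}
  live B4: {a,p,z}→{a,c,p,z}
  live B5: {a,p,z}→{a,p,z}
  live B6: {a,p,z}→{a,c,p,z}
  live B7: {a,c,p,z}→{a,p}
  live B8: {a,p}→∅

Interfere edges:
  a↔{c,p,u,z}
  c↔{a,p,z}
  p↔{a,c,u,w,z}
  u↔{a,p,z}
  w↔{p}
  z↔{a,c,p,u}

N(a) = ["c", "p", "u", "z"]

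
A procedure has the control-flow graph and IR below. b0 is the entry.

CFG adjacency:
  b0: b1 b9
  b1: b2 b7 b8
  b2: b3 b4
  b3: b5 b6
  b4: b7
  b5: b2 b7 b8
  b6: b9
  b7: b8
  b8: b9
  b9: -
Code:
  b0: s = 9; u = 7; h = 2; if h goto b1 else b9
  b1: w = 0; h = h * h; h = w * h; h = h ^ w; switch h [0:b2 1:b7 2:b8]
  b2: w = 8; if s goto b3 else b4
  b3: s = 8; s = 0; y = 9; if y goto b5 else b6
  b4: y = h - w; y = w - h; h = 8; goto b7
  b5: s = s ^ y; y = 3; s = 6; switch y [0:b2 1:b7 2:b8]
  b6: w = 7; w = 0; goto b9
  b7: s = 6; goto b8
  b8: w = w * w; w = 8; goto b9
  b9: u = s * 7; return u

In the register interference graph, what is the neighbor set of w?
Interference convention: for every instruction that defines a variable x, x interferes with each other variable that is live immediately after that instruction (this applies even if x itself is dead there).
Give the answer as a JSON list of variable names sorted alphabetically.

Answer: ["h", "s", "y"]

Working:
Block summaries:
  b0: {h,s,u} / ∅
  b1: {h,w} / {h}
  b2: {w} / {s}
  b3: {s,y} / ∅
  b4: {h,y} / {h,w}
  b5: {s,y} / {s,y}
  b6: {w} / ∅
  b7: {s} / ∅
  b8: {w} / {w}
  b9: {u} / {s}

Liveness:
  live b0: ∅→{h,s}
  live b1: {h,s}→{h,s,w}
  live b2: {h,s}→{h,w}
  live b3: {h,w}→{h,s,w,y}
  live b4: {h,w}→{w}
  live b5: {h,s,w,y}→{h,s,w}
  live b6: {s}→{s}
  live b7: {w}→{s,w}
  live b8: {s,w}→{s}
  live b9: {s}→∅

Conflict graph:
  h: {s,w,y}
  s: {h,u,w,y}
  u: {s}
  w: {h,s,y}
  y: {h,s,w}

N(w) = ["h", "s", "y"]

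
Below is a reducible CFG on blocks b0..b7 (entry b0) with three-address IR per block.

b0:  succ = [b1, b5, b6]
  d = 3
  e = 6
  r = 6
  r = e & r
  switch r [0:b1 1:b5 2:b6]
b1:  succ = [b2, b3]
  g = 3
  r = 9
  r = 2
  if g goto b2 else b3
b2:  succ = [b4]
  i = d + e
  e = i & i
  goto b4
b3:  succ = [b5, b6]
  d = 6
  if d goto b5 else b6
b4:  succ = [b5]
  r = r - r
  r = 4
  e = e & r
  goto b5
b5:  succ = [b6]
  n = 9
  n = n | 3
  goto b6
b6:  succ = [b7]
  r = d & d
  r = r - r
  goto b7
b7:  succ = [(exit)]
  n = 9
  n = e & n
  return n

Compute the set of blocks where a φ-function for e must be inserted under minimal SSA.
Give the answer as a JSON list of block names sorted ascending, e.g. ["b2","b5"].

idom tree: b1←b0 b2←b1 b3←b1 b4←b2 b5←b0 b6←b0 b7←b6
Join-block Dom:
  b5: preds {b0,b3,b4}: {b0} ∩ {b0,b1,b3} ∩ {b0,b1,b2,b4} = {b0}; idom=b0
  b6: preds {b0,b3,b5}: {b0} ∩ {b0,b1,b3} ∩ {b0,b5} = {b0}; idom=b0

DF walk-up:
  join b5 pred b0: · stop@b0
  join b5 pred b3: b3→b1 stop@b0
  join b5 pred b4: b4→b2→b1 stop@b0
  join b6 pred b0: · stop@b0
  join b6 pred b3: b3→b1 stop@b0
  join b6 pred b5: b5 stop@b0
  b0 → ∅
  b1 → {b5,b6}
  b2 → {b5}
  b3 → {b5,b6}
  b4 → {b5}
  b5 → {b6}
  b6 → ∅
  b7 → ∅

φ for e: defs {b0,b2,b4}
  DF⁺ = {b5,b6}

Answer: ["b5", "b6"]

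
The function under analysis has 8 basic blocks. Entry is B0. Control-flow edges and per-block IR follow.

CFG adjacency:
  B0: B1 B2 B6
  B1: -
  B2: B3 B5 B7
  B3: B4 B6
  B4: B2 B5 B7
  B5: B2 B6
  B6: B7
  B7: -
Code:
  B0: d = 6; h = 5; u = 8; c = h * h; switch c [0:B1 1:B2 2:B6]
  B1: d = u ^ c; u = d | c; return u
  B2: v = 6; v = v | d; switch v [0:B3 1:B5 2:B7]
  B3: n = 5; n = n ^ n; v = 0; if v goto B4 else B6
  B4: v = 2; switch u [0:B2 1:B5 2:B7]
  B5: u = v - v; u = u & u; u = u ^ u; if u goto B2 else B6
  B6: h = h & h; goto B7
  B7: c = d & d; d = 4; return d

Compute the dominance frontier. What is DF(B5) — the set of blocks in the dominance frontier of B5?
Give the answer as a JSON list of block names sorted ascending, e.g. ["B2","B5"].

idom tree: B1←B0 B2←B0 B3←B2 B4←B3 B5←B2 B6←B0 B7←B0
Dom∩ at merges:
  B2: preds {B0,B4,B5}: {B0} ∩ {B0,B2,B3,B4} ∩ {B0,B2,B5} = {B0}; idom=B0
  B5: preds {B2,B4}: {B0,B2} ∩ {B0,B2,B3,B4} = {B0,B2}; idom=B2
  B6: preds {B0,B3,B5}: {B0} ∩ {B0,B2,B3} ∩ {B0,B2,B5} = {B0}; idom=B0
  B7: preds {B2,B4,B6}: {B0,B2} ∩ {B0,B2,B3,B4} ∩ {B0,B6} = {B0}; idom=B0

DF walk-up:
  B2←B0: walk · to B0
  B2←B4: walk B4→B3→B2 to B0
  B2←B5: walk B5→B2 to B0
  B5←B2: walk · to B2
  B5←B4: walk B4→B3 to B2
  B6←B0: walk · to B0
  B6←B3: walk B3→B2 to B0
  B6←B5: walk B5→B2 to B0
  B7←B2: walk B2 to B0
  B7←B4: walk B4→B3→B2 to B0
  B7←B6: walk B6 to B0
  DF(B0)=∅
  DF(B1)=∅
  DF(B2)={B2,B6,B7}
  DF(B3)={B2,B5,B6,B7}
  DF(B4)={B2,B5,B7}
  DF(B5)={B2,B6}
  DF(B6)={B7}
  DF(B7)=∅

DF(B5) = ["B2", "B6"]

Answer: ["B2", "B6"]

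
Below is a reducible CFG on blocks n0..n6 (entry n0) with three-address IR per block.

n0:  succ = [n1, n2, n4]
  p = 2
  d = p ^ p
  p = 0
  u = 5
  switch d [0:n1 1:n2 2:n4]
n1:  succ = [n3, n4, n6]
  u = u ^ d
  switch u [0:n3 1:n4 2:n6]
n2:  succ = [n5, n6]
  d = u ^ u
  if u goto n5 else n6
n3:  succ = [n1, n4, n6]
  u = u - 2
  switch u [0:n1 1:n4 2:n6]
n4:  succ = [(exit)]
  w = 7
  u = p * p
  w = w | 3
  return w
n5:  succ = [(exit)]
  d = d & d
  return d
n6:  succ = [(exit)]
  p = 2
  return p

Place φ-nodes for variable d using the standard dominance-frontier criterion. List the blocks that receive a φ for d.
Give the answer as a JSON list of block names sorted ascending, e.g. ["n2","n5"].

idom tree: n1←n0 n2←n0 n3←n1 n4←n0 n5←n2 n6←n0
Join-block Dom:
  n1: preds {n0,n3}: {n0} ∩ {n0,n1,n3} = {n0}; idom=n0
  n4: preds {n0,n1,n3}: {n0} ∩ {n0,n1} ∩ {n0,n1,n3} = {n0}; idom=n0
  n6: preds {n1,n2,n3}: {n0,n1} ∩ {n0,n2} ∩ {n0,n1,n3} = {n0}; idom=n0

DF derivation:
  n1←n0: walk · to n0
  n1←n3: walk n3→n1 to n0
  n4←n0: walk · to n0
  n4←n1: walk n1 to n0
  n4←n3: walk n3→n1 to n0
  n6←n1: walk n1 to n0
  n6←n2: walk n2 to n0
  n6←n3: walk n3→n1 to n0
  n0 → ∅
  n1 → {n1,n4,n6}
  n2 → {n6}
  n3 → {n1,n4,n6}
  n4 → ∅
  n5 → ∅
  n6 → ∅

φ for d: defs {n0,n2,n5}
  DF⁺ = {n6}

Answer: ["n6"]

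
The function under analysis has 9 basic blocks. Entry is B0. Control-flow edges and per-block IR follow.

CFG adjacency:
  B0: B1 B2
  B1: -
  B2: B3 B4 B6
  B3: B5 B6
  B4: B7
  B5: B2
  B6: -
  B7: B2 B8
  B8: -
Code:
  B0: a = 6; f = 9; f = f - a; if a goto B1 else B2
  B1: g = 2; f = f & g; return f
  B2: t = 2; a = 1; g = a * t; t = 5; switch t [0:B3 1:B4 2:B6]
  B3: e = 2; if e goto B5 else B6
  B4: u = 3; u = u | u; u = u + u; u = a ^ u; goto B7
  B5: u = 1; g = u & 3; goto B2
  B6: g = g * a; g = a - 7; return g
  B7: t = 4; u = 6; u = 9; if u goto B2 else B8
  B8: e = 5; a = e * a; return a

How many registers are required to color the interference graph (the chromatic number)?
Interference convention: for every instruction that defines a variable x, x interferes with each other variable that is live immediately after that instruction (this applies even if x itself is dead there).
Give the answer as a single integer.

Per-block:
  B0: def={a,f} ue=∅
  B1: def={f,g} ue={f}
  B2: def={a,g,t} ue=∅
  B3: def={e} ue=∅
  B4: def={u} ue={a}
  B5: def={g,u} ue=∅
  B6: def={g} ue={a,g}
  B7: def={t,u} ue=∅
  B8: def={a,e} ue={a}

Live sets:
  B0 li=∅ lo={f}
  B1 li={f} lo=∅
  B2 li=∅ lo={a,g}
  B3 li={a,g} lo={a,g}
  B4 li={a} lo={a}
  B5 li=∅ lo=∅
  B6 li={a,g} lo=∅
  B7 li={a} lo={a}
  B8 li={a} lo=∅

Interfere edges:
  a: {e,f,g,t,u}
  e: {a,g}
  f: {a,g}
  g: {a,e,f,t}
  t: {a,g}
  u: {a}

Colouring:
  lower bound: {a,e,g} mutually conflict ⇒ χ ≥ 3
  3-colouring: R0={a}  R1={g,u}  R2={e,f,t}
  χ = 3

Answer: 3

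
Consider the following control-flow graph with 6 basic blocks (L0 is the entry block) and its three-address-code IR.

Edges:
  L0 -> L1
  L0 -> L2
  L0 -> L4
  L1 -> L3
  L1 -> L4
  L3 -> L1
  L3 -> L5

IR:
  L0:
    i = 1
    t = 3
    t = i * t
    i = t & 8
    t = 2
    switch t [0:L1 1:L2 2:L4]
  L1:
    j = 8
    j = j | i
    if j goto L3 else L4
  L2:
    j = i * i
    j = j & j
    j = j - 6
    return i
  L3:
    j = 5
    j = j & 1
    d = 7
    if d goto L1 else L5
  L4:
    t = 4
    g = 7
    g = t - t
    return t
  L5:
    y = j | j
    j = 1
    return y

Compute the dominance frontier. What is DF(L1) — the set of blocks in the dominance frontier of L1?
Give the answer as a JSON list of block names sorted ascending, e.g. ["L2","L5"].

idom tree: L1←L0 L2←L0 L3←L1 L4←L0 L5←L3
Join-block Dom:
  L1: preds {L0,L3}: {L0} ∩ {L0,L1,L3} = {L0}; idom=L0
  L4: preds {L0,L1}: {L0} ∩ {L0,L1} = {L0}; idom=L0

DF derivation:
  join L1 pred L0: · stop@L0
  join L1 pred L3: L3→L1 stop@L0
  join L4 pred L0: · stop@L0
  join L4 pred L1: L1 stop@L0
  L0 → ∅
  L1 → {L1,L4}
  L2 → ∅
  L3 → {L1}
  L4 → ∅
  L5 → ∅

DF(L1) = ["L1", "L4"]

Answer: ["L1", "L4"]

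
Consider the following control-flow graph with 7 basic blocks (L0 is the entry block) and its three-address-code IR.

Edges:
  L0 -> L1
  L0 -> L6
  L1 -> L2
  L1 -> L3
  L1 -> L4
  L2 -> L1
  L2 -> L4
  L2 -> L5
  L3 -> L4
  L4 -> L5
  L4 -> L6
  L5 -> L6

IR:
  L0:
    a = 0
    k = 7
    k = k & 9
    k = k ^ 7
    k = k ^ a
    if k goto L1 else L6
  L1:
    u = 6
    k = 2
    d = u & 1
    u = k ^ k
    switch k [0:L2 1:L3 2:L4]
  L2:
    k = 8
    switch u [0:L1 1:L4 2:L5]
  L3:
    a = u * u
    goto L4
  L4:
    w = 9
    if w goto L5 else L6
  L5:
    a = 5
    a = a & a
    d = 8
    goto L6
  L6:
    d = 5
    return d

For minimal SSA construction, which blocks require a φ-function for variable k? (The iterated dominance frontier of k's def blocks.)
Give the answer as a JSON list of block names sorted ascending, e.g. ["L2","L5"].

idom tree: L1←L0 L2←L1 L3←L1 L4←L1 L5←L1 L6←L0
Dom at joins:
  L1: preds {L0,L2}: {L0} ∩ {L0,L1,L2} = {L0}; idom=L0
  L4: preds {L1,L2,L3}: {L0,L1} ∩ {L0,L1,L2} ∩ {L0,L1,L3} = {L0,L1}; idom=L1
  L5: preds {L2,L4}: {L0,L1,L2} ∩ {L0,L1,L4} = {L0,L1}; idom=L1
  L6: preds {L0,L4,L5}: {L0} ∩ {L0,L1,L4} ∩ {L0,L1,L5} = {L0}; idom=L0

Frontier:
  join L1 pred L0: · stop@L0
  join L1 pred L2: L2→L1 stop@L0
  join L4 pred L1: · stop@L1
  join L4 pred L2: L2 stop@L1
  join L4 pred L3: L3 stop@L1
  join L5 pred L2: L2 stop@L1
  join L5 pred L4: L4 stop@L1
  join L6 pred L0: · stop@L0
  join L6 pred L4: L4→L1 stop@L0
  join L6 pred L5: L5→L1 stop@L0
  DF(L0)=∅
  DF(L1)={L1,L6}
  DF(L2)={L1,L4,L5}
  DF(L3)={L4}
  DF(L4)={L5,L6}
  DF(L5)={L6}
  DF(L6)=∅

φ for k: defs {L0,L1,L2}
  DF⁺ = {L1,L4,L5,L6}

Answer: ["L1", "L4", "L5", "L6"]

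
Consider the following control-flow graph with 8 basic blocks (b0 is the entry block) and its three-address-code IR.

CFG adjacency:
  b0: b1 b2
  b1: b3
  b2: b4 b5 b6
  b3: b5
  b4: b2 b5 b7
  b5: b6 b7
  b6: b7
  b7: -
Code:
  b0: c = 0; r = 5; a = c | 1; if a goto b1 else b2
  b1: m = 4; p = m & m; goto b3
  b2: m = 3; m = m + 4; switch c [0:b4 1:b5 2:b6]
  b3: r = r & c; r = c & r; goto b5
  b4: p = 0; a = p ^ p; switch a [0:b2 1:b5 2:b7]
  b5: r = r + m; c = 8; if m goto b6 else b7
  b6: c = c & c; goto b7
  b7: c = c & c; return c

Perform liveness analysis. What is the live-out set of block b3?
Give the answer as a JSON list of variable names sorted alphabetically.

def/use:
  b0 def {a,c,r} use ∅
  b1 def {m,p} use ∅
  b2 def {m} use {c}
  b3 def {r} use {c,r}
  b4 def {a,p} use ∅
  b5 def {c,r} use {m,r}
  b6 def {c} use {c}
  b7 def {c} use {c}

Live sets:
  b0: in=∅ out={c,r}
  b1: in={c,r} out={c,m,r}
  b2: in={c,r} out={c,m,r}
  b3: in={c,m,r} out={m,r}
  b4: in={c,m,r} out={c,m,r}
  b5: in={m,r} out={c}
  b6: in={c} out={c}
  b7: in={c} out=∅

live-out(b3) = ["m", "r"]

Answer: ["m", "r"]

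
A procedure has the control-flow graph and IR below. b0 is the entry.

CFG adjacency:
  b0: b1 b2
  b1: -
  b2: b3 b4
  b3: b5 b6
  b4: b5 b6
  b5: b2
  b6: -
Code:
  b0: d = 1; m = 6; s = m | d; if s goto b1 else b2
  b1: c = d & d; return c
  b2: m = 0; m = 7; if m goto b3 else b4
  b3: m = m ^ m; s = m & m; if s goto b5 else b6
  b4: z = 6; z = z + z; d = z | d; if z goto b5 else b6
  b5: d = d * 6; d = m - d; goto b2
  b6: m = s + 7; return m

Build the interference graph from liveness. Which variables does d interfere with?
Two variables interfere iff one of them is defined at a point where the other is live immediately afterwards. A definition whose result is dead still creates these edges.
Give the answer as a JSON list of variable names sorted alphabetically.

Answer: ["m", "s", "z"]

Derivation:
def/use:
  b0 def {d,m,s} use ∅
  b1 def {c} use {d}
  b2 def {m} use ∅
  b3 def {m,s} use {m}
  b4 def {d,z} use {d}
  b5 def {d} use {d,m}
  b6 def {m} use {s}

Liveness:
  b0: in=∅ out={d,s}
  b1: in={d} out=∅
  b2: in={d,s} out={d,m,s}
  b3: in={d,m} out={d,m,s}
  b4: in={d,m,s} out={d,m,s}
  b5: in={d,m,s} out={d,s}
  b6: in={s} out=∅

Interference:
  c↔∅
  d↔{m,s,z}
  m↔{d,s,z}
  s↔{d,m,z}
  z↔{d,m,s}

N(d) = ["m", "s", "z"]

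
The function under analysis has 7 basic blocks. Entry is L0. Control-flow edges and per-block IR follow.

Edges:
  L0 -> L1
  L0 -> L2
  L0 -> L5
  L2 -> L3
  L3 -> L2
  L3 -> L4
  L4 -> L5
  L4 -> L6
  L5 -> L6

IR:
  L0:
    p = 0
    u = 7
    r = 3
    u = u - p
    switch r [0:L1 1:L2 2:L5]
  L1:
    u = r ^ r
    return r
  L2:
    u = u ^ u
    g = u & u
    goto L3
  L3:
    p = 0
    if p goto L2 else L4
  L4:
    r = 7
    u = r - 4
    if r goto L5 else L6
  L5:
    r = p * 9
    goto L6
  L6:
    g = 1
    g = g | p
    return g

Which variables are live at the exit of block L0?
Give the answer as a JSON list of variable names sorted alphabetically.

def/use:
  L0: def={p,r,u} ue=∅
  L1: def={u} ue={r}
  L2: def={g,u} ue={u}
  L3: def={p} ue=∅
  L4: def={r,u} ue=∅
  L5: def={r} ue={p}
  L6: def={g} ue={p}

Backward fixpoint:
  L0: in=∅ out={p,r,u}
  L1: in={r} out=∅
  L2: in={u} out={u}
  L3: in={u} out={p,u}
  L4: in={p} out={p}
  L5: in={p} out={p}
  L6: in={p} out=∅

live-out(L0) = ["p", "r", "u"]

Answer: ["p", "r", "u"]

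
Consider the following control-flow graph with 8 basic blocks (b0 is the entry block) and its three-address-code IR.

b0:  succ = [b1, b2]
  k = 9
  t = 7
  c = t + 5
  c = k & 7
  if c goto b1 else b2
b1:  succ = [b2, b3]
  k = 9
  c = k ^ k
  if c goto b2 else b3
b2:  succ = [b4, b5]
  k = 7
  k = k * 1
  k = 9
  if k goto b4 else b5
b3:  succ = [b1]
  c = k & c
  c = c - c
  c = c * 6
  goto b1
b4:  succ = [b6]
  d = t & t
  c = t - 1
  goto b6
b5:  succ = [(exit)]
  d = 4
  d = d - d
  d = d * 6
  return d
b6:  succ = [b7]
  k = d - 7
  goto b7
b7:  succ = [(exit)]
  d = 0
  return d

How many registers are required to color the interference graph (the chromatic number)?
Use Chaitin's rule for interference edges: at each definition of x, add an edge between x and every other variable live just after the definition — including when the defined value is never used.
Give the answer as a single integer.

Block summaries:
  b0: {c,k,t} / ∅
  b1: {c,k} / ∅
  b2: {k} / ∅
  b3: {c} / {c,k}
  b4: {c,d} / {t}
  b5: {d} / ∅
  b6: {k} / {d}
  b7: {d} / ∅

Liveness:
  b0: in=∅ out={t}
  b1: in={t} out={c,k,t}
  b2: in={t} out={t}
  b3: in={c,k,t} out={t}
  b4: in={t} out={d}
  b5: in=∅ out=∅
  b6: in={d} out=∅
  b7: in=∅ out=∅

Conflict graph:
  c: {d,k,t}
  d: {c,t}
  k: {c,t}
  t: {c,d,k}

Chromatic number:
  lower bound: {c,d,t} mutually conflict ⇒ χ ≥ 3
  3-colouring: r0={c}  r1={t}  r2={d,k}
  χ = 3

Answer: 3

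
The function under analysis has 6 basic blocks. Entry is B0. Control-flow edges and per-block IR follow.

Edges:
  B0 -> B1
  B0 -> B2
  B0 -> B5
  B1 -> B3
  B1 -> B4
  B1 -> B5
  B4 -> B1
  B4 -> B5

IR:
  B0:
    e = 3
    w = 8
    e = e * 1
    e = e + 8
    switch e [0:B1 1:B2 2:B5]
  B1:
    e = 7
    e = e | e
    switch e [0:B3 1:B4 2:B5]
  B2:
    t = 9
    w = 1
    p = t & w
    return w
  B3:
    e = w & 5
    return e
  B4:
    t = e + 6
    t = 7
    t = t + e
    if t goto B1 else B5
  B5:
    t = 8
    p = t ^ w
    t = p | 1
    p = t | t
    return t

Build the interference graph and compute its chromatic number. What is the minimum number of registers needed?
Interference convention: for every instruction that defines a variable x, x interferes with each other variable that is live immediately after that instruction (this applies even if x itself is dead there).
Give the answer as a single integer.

def/use:
  B0 def {e,w} use ∅
  B1 def {e} use ∅
  B2 def {p,t,w} use ∅
  B3 def {e} use {w}
  B4 def {t} use {e}
  B5 def {p,t} use {w}

Backward fixpoint:
  live B0: ∅→{w}
  live B1: {w}→{e,w}
  live B2: ∅→∅
  live B3: {w}→∅
  live B4: {e,w}→{w}
  live B5: {w}→∅

Interference:
  e — {t,w}
  p — {t,w}
  t — {e,p,w}
  w — {e,p,t}

Registers:
  lower bound: {e,t,w} mutually conflict ⇒ χ ≥ 3
  assign e→R2 p→R2 t→R0 w→R1 — no edge inside a register ⇒ χ ≤ 3
  χ = 3

Answer: 3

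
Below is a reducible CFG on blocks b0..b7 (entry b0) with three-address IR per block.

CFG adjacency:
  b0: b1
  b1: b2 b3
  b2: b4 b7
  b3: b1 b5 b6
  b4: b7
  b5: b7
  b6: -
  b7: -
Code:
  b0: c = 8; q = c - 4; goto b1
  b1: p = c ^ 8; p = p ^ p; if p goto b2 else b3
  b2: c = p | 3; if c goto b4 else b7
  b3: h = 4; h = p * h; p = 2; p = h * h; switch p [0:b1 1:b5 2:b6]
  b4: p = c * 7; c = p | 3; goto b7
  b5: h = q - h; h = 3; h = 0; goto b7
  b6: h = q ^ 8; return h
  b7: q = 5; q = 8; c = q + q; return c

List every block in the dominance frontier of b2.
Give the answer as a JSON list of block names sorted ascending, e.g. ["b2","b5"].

idom tree: b1←b0 b2←b1 b3←b1 b4←b2 b5←b3 b6←b3 b7←b1
Dom at joins:
  b1: preds {b0,b3}: {b0} ∩ {b0,b1,b3} = {b0}; idom=b0
  b7: preds {b2,b4,b5}: {b0,b1,b2} ∩ {b0,b1,b2,b4} ∩ {b0,b1,b3,b5} = {b0,b1}; idom=b1

Frontier:
  join b1 pred b0: · stop@b0
  join b1 pred b3: b3→b1 stop@b0
  join b7 pred b2: b2 stop@b1
  join b7 pred b4: b4→b2 stop@b1
  join b7 pred b5: b5→b3 stop@b1
  DF(b0)=∅
  DF(b1)={b1}
  DF(b2)={b7}
  DF(b3)={b1,b7}
  DF(b4)={b7}
  DF(b5)={b7}
  DF(b6)=∅
  DF(b7)=∅

DF(b2) = ["b7"]

Answer: ["b7"]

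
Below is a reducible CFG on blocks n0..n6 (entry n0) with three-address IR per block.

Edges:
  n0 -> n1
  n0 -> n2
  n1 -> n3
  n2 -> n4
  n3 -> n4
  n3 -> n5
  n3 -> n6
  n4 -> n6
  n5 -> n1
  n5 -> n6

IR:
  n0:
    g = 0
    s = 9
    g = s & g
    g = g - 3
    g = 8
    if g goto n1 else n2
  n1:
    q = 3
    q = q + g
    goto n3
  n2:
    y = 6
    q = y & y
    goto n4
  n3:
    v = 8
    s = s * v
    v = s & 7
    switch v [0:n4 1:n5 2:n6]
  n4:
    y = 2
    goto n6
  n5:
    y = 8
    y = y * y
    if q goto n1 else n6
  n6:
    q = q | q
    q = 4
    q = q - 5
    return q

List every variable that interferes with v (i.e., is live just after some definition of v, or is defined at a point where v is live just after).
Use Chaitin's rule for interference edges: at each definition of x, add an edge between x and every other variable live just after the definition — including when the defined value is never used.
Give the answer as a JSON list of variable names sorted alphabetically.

def/use:
  n0: {g,s} / ∅
  n1: {q} / {g}
  n2: {q,y} / ∅
  n3: {s,v} / {s}
  n4: {y} / ∅
  n5: {y} / {q}
  n6: {q} / {q}

Live sets:
  live n0: ∅→{g,s}
  live n1: {g,s}→{g,q,s}
  live n2: ∅→{q}
  live n3: {g,q,s}→{g,q,s}
  live n4: {q}→{q}
  live n5: {g,q,s}→{g,q,s}
  live n6: {q}→∅

Interfere edges:
  g: {q,s,v,y}
  q: {g,s,v,y}
  s: {g,q,v,y}
  v: {g,q,s}
  y: {g,q,s}

N(v) = ["g", "q", "s"]

Answer: ["g", "q", "s"]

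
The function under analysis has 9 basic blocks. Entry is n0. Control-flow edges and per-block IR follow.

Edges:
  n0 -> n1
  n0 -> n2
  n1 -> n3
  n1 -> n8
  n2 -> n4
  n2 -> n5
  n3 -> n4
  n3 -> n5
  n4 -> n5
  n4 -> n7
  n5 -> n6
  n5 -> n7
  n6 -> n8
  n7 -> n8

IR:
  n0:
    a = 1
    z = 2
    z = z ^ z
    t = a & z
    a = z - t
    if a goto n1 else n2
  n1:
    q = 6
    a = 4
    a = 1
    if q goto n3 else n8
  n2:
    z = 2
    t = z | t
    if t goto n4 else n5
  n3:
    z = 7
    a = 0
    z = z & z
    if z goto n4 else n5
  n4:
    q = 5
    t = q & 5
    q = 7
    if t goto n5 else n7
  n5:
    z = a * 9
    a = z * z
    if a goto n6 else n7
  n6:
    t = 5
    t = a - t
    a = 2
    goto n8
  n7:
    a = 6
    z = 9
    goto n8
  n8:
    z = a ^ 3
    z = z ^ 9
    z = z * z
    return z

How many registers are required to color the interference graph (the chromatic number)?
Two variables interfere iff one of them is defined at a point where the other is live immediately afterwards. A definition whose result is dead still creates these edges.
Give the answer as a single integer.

def/use:
  n0: def={a,t,z} ue=∅
  n1: def={a,q} ue=∅
  n2: def={t,z} ue={t}
  n3: def={a,z} ue=∅
  n4: def={q,t} ue=∅
  n5: def={a,z} ue={a}
  n6: def={a,t} ue={a}
  n7: def={a,z} ue=∅
  n8: def={z} ue={a}

Backward fixpoint:
  live n0: ∅→{a,t}
  live n1: ∅→{a}
  live n2: {a,t}→{a}
  live n3: ∅→{a}
  live n4: {a}→{a}
  live n5: {a}→{a}
  live n6: {a}→{a}
  live n7: ∅→{a}
  live n8: {a}→∅

Conflict graph:
  a: {q,t,z}
  q: {a,t}
  t: {a,q,z}
  z: {a,t}

Chromatic number:
  clique {a,q,t} ⇒ need ≥ 3
  3-colouring: R0={a}  R1={t}  R2={q,z}
  χ = 3

Answer: 3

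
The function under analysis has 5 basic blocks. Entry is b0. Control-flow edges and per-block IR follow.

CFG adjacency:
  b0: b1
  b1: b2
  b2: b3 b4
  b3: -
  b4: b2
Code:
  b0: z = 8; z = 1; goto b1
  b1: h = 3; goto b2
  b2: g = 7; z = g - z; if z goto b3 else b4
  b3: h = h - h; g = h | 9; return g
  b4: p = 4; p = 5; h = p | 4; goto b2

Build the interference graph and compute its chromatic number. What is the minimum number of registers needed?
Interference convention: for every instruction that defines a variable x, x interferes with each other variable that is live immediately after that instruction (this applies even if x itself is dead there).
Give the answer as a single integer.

Answer: 3

Analysis:
Block summaries:
  b0 def {z} use ∅
  b1 def {h} use ∅
  b2 def {g,z} use {z}
  b3 def {g,h} use {h}
  b4 def {h,p} use ∅

Liveness:
  b0: in=∅ out={z}
  b1: in={z} out={h,z}
  b2: in={h,z} out={h,z}
  b3: in={h} out=∅
  b4: in={z} out={h,z}

Interference:
  g — {h,z}
  h — {g,z}
  p — {z}
  z — {g,h,p}

Registers:
  clique {g,h,z} ⇒ need ≥ 3
  3-colouring: r0={z}  r1={g,p}  r2={h}
  χ = 3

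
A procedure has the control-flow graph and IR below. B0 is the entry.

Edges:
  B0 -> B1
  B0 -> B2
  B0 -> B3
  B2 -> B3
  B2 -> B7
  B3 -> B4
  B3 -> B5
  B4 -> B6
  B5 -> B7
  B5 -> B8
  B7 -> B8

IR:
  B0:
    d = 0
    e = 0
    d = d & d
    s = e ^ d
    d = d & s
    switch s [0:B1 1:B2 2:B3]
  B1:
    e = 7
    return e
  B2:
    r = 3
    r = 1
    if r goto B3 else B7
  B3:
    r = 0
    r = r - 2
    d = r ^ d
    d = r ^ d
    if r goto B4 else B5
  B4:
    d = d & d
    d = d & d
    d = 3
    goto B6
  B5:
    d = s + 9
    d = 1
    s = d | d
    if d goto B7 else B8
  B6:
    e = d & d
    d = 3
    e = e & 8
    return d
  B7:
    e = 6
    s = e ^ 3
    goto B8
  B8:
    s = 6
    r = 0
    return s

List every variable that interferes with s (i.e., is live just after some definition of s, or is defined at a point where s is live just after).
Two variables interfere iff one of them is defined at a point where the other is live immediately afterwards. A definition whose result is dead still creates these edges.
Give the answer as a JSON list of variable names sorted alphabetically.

def/use:
  B0 def {d,e,s} use ∅
  B1 def {e} use ∅
  B2 def {r} use ∅
  B3 def {d,r} use {d}
  B4 def {d} use {d}
  B5 def {d,s} use {s}
  B6 def {d,e} use {d}
  B7 def {e,s} use ∅
  B8 def {r,s} use ∅

Liveness:
  B0 li=∅ lo={d,s}
  B1 li=∅ lo=∅
  B2 li={d,s} lo={d,s}
  B3 li={d,s} lo={d,s}
  B4 li={d} lo={d}
  B5 li={s} lo=∅
  B6 li={d} lo=∅
  B7 li=∅ lo=∅
  B8 li=∅ lo=∅

Conflict graph:
  d — {e,r,s}
  e — {d}
  r — {d,s}
  s — {d,r}

N(s) = ["d", "r"]

Answer: ["d", "r"]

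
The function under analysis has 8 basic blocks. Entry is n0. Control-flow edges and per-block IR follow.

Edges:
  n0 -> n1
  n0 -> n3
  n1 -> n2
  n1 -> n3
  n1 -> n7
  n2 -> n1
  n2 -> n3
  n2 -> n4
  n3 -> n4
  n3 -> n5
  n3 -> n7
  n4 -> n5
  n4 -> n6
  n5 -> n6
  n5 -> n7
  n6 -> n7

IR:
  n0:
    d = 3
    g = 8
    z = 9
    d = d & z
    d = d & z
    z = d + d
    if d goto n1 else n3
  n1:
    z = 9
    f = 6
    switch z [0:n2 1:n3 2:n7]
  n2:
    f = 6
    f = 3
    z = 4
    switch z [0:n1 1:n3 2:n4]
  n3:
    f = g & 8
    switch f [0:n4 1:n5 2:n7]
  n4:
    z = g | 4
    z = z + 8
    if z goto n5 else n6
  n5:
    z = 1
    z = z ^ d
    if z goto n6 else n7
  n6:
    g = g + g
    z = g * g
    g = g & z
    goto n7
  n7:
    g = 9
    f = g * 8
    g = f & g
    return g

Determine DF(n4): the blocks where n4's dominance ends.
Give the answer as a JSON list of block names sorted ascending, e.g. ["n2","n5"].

idom tree: n1←n0 n2←n1 n3←n0 n4←n0 n5←n0 n6←n0 n7←n0
Join-block Dom:
  n1: preds {n0,n2}: {n0} ∩ {n0,n1,n2} = {n0}; idom=n0
  n3: preds {n0,n1,n2}: {n0} ∩ {n0,n1} ∩ {n0,n1,n2} = {n0}; idom=n0
  n4: preds {n2,n3}: {n0,n1,n2} ∩ {n0,n3} = {n0}; idom=n0
  n5: preds {n3,n4}: {n0,n3} ∩ {n0,n4} = {n0}; idom=n0
  n6: preds {n4,n5}: {n0,n4} ∩ {n0,n5} = {n0}; idom=n0
  n7: preds {n1,n3,n5,n6}: {n0,n1} ∩ {n0,n3} ∩ {n0,n5} ∩ {n0,n6} = {n0}; idom=n0

DF walk-up:
  n1←n0: walk · to n0
  n1←n2: walk n2→n1 to n0
  n3←n0: walk · to n0
  n3←n1: walk n1 to n0
  n3←n2: walk n2→n1 to n0
  n4←n2: walk n2→n1 to n0
  n4←n3: walk n3 to n0
  n5←n3: walk n3 to n0
  n5←n4: walk n4 to n0
  n6←n4: walk n4 to n0
  n6←n5: walk n5 to n0
  n7←n1: walk n1 to n0
  n7←n3: walk n3 to n0
  n7←n5: walk n5 to n0
  n7←n6: walk n6 to n0
  n0 → ∅
  n1 → {n1,n3,n4,n7}
  n2 → {n1,n3,n4}
  n3 → {n4,n5,n7}
  n4 → {n5,n6}
  n5 → {n6,n7}
  n6 → {n7}
  n7 → ∅

DF(n4) = ["n5", "n6"]

Answer: ["n5", "n6"]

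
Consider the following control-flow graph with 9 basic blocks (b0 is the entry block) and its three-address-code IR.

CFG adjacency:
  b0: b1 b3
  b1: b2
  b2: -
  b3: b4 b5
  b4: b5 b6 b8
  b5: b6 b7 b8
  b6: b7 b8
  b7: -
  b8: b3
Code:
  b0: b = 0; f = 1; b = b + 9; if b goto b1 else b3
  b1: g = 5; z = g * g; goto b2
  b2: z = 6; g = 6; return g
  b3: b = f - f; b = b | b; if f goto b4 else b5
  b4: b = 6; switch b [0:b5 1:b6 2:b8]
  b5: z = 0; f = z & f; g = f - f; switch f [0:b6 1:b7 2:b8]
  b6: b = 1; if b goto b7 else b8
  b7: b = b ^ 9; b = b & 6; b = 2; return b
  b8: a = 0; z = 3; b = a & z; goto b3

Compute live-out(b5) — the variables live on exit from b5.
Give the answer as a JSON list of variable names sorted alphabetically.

Answer: ["b", "f"]

Working:
Block summaries:
  b0: def={b,f} ue=∅
  b1: def={g,z} ue=∅
  b2: def={g,z} ue=∅
  b3: def={b} ue={f}
  b4: def={b} ue=∅
  b5: def={f,g,z} ue={f}
  b6: def={b} ue=∅
  b7: def={b} ue={b}
  b8: def={a,b,z} ue=∅

Backward fixpoint:
  b0: in=∅ out={f}
  b1: in=∅ out=∅
  b2: in=∅ out=∅
  b3: in={f} out={b,f}
  b4: in={f} out={b,f}
  b5: in={b,f} out={b,f}
  b6: in={f} out={b,f}
  b7: in={b} out=∅
  b8: in={f} out={f}

live-out(b5) = ["b", "f"]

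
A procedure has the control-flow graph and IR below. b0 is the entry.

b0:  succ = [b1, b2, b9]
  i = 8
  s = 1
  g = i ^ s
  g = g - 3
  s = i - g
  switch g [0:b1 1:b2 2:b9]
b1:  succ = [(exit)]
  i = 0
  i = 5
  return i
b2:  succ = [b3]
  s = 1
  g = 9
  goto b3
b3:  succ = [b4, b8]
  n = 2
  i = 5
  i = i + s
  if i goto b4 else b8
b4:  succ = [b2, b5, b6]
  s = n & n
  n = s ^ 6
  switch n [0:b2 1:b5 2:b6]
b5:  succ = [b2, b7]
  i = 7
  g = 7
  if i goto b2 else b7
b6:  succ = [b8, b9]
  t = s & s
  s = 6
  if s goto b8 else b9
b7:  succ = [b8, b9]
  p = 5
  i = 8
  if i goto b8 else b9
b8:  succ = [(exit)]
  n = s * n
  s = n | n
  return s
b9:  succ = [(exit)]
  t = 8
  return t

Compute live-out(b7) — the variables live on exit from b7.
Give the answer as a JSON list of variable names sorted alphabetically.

def/use:
  b0: {g,i,s} / ∅
  b1: {i} / ∅
  b2: {g,s} / ∅
  b3: {i,n} / {s}
  b4: {n,s} / {n}
  b5: {g,i} / ∅
  b6: {s,t} / {s}
  b7: {i,p} / ∅
  b8: {n,s} / {n,s}
  b9: {t} / ∅

Backward fixpoint:
  b0 li=∅ lo=∅
  b1 li=∅ lo=∅
  b2 li=∅ lo={s}
  b3 li={s} lo={n,s}
  b4 li={n} lo={n,s}
  b5 li={n,s} lo={n,s}
  b6 li={n,s} lo={n,s}
  b7 li={n,s} lo={n,s}
  b8 li={n,s} lo=∅
  b9 li=∅ lo=∅

live-out(b7) = ["n", "s"]

Answer: ["n", "s"]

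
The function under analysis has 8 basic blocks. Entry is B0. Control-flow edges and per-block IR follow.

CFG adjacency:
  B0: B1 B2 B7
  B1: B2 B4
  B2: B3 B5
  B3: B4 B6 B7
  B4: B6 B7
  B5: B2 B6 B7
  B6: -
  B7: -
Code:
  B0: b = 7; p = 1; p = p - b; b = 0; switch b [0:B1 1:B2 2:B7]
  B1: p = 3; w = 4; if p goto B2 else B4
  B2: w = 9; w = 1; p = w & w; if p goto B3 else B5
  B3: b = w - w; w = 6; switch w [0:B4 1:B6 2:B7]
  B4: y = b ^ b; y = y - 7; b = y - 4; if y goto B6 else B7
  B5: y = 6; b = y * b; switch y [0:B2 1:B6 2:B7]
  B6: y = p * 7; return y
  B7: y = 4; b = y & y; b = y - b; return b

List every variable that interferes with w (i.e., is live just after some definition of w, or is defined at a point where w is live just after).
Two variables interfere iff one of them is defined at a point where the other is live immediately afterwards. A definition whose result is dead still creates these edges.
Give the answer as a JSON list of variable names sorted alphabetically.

Answer: ["b", "p"]

Derivation:
Per-block:
  B0: {b,p} / ∅
  B1: {p,w} / ∅
  B2: {p,w} / ∅
  B3: {b,w} / {w}
  B4: {b,y} / {b}
  B5: {b,y} / {b}
  B6: {y} / {p}
  B7: {b,y} / ∅

Backward fixpoint:
  B0 li=∅ lo={b}
  B1 li={b} lo={b,p}
  B2 li={b} lo={b,p,w}
  B3 li={p,w} lo={b,p}
  B4 li={b,p} lo={p}
  B5 li={b,p} lo={b,p}
  B6 li={p} lo=∅
  B7 li=∅ lo=∅

Interfere edges:
  b: {p,w,y}
  p: {b,w,y}
  w: {b,p}
  y: {b,p}

N(w) = ["b", "p"]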